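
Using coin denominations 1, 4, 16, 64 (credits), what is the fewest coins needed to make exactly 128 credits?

Greedy: take as many of the largest coin as possible, then repeat with the remainder.
128 = 2×64
Total coins = 2 = 2

2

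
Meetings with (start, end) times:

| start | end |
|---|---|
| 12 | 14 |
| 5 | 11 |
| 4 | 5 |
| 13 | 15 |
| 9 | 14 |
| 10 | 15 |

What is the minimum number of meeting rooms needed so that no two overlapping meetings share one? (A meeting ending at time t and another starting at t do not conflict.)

Count concurrent intervals with a sweep; the peak is the room count.
Events (time:±→running): 4:+→1 5:-→0 5:+→1 9:+→2 10:+→3 11:-→2 12:+→3 13:+→4 … peak 4.

4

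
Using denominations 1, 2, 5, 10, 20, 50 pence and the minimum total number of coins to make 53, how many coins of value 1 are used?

Use the largest denomination that fits, subtract, and repeat.
53 − 1×50→3 − 1×2→1 − 1×1→0
Count of 1: 1

1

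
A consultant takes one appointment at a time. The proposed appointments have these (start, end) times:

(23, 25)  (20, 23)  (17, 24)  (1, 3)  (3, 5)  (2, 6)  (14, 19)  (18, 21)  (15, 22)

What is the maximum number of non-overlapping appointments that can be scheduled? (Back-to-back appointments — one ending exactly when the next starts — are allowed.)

Sorted by end: (1,3)  (3,5)  (2,6)  (14,19)  (18,21)  (15,22)  (20,23)  (17,24)  (23,25)
take (1,3); take (3,5); take (14,19); skip (18,21); take (20,23); take (23,25).
Selected 5 appointments.

5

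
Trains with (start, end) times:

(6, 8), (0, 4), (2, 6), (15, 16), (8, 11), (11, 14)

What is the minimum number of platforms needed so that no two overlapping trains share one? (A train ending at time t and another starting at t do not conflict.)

2

starts: [0, 2, 6, 8, 11, 15]
ends:   [4, 6, 8, 11, 14, 16]
s0→1 s2→2  — peak 2.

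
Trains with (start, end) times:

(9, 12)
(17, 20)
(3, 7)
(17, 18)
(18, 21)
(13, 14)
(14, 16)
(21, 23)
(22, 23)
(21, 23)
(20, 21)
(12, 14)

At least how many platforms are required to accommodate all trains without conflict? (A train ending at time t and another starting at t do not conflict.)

starts: [3, 9, 12, 13, 14, 17, 17, 18, 20, 21, 21, 22]
ends:   [7, 12, 14, 14, 16, 18, 20, 21, 21, 23, 23, 23]
s3→1 e7→0 s9→1 e12→0 s12→1 s13→2 e14→1 e14→0 s14→1 e16→0 s17→1 s17→2 e18→1 s18→2 e20→1 s20→2 e21→1 e21→0 s21→1 s21→2 s22→3  — peak 3.

3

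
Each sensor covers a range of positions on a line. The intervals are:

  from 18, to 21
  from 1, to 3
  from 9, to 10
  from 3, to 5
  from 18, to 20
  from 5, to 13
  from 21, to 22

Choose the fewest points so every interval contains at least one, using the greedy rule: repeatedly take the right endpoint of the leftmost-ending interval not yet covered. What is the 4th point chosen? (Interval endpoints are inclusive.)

22

Process intervals by earliest right end; each time one isn't hit yet, stab at its right endpoint.
By right end: [1,3]  [3,5]  [9,10]  [5,13]  [18,20]  [18,21]  [21,22]
[1,3] uncovered → point at 3; [9,10] uncovered → point at 10; [18,20] uncovered → point at 20; [21,22] uncovered → point at 22.
Points: 3, 10, 20, 22 (4 total).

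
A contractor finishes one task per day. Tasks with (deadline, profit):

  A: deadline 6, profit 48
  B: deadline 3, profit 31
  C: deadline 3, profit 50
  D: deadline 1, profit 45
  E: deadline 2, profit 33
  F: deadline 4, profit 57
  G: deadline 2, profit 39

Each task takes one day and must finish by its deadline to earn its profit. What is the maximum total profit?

Take jobs in profit order; each goes to the latest open slot no later than its deadline.
Profit order: F=57 C=50 A=48 D=45 G=39 E=33 B=31
Assign: F→slot 4, C→slot 3, A→slot 6, D→slot 1, G→slot 2, E skipped, B skipped.
Slots: [1:D] [2:G] [3:C] [4:F] [6:A]
Profit = 45 + 39 + 50 + 57 + 48 = 239

239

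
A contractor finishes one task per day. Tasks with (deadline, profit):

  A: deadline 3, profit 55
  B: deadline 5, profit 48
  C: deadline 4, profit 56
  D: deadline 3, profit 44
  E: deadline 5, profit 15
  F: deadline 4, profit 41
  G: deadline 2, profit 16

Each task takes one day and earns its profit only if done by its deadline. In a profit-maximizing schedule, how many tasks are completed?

Profit order: C=56 A=55 B=48 D=44 F=41 G=16 E=15
Assign: C→slot 4, A→slot 3, B→slot 5, D→slot 2, F→slot 1, G skipped, E skipped.
Slots: [1:F] [2:D] [3:A] [4:C] [5:B]
5 of 7 scheduled.

5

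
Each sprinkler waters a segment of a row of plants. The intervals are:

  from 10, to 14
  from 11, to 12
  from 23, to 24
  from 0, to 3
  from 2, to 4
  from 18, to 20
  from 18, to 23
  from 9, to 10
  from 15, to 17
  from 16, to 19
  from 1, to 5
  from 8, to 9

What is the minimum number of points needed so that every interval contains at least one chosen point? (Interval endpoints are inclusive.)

6

Sort by right endpoint; whenever an interval is uncovered, place a point at its right end.
Sorted: [0,3] [2,4] [1,5] [8,9] [9,10] [11,12] [10,14] [15,17] [16,19] [18,20] [18,23] [23,24]
{[0,3],[2,4],[1,5]} hit by 3; {[8,9],[9,10]} hit by 9; {[11,12],[10,14]} hit by 12; {[15,17],[16,19]} hit by 17; {[18,20],[18,23]} hit by 20; {[23,24]} hit by 24.
Points: 3, 9, 12, 17, 20, 24 (6 total).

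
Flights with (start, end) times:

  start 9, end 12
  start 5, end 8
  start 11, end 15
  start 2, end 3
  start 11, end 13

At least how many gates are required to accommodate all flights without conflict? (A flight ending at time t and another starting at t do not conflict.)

Count concurrent intervals with a sweep; the peak is the room count.
Events (time:±→running): 2:+→1 3:-→0 5:+→1 8:-→0 9:+→1 11:+→2 11:+→3 … peak 3.

3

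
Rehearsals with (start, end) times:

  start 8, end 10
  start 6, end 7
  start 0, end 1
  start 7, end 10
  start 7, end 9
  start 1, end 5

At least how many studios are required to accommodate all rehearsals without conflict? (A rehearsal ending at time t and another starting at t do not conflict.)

3

The answer is the maximum number of intervals overlapping at any instant.
Events (time:±→running): 0:+→1 1:-→0 1:+→1 5:-→0 6:+→1 7:-→0 7:+→1 7:+→2 8:+→3 … peak 3.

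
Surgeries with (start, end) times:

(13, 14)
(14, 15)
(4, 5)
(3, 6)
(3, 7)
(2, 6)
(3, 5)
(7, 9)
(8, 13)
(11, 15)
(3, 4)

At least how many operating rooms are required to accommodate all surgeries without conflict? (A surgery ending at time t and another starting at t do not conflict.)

Events (time:±→running): 2:+→1 3:+→2 3:+→3 3:+→4 3:+→5 … peak 5.

5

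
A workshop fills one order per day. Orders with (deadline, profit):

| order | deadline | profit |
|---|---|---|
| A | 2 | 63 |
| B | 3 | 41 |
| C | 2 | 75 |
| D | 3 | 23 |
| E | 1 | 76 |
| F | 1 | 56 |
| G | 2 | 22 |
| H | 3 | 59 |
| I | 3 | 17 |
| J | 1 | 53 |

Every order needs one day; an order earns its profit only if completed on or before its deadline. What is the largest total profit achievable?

210

Profit order: E=76 C=75 A=63 H=59 F=56 J=53 B=41 D=23 G=22 I=17
Assign: E→slot 1, C→slot 2, A skipped, H→slot 3, F skipped, J skipped, B skipped, D skipped, G skipped, I skipped.
Slots: [1:E] [2:C] [3:H]
Profit = 76 + 75 + 59 = 210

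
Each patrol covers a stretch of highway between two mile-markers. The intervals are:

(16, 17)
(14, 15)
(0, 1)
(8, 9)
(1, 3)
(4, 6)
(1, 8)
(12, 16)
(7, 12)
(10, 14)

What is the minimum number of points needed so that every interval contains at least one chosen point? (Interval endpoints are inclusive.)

5

Sort by right endpoint; whenever an interval is uncovered, place a point at its right end.
By right end: [0,1]  [1,3]  [4,6]  [1,8]  [8,9]  [7,12]  [10,14]  [14,15]  [12,16]  [16,17]
[0,1] uncovered → point at 1; [4,6] uncovered → point at 6; [8,9] uncovered → point at 9; [10,14] uncovered → point at 14; [16,17] uncovered → point at 17.
Points: 1, 6, 9, 14, 17 (5 total).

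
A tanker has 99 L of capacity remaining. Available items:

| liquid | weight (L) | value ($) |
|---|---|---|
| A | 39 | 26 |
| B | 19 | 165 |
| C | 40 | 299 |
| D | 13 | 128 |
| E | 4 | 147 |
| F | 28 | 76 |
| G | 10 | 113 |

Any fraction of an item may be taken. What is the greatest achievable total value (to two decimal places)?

Sort by value per unit weight and fill in that order.
Ratios (sorted): E 36.75, G 11.30, D 9.85, B 8.68, C 7.47, F 2.71, A 0.67
take E (4 @ 147); take G (10 @ 113); take D (13 @ 128); take B (19 @ 165); take C (40 @ 299); take 13/28 of F → 35.29. Capacity used 99/99.
Total value = 887.29

887.29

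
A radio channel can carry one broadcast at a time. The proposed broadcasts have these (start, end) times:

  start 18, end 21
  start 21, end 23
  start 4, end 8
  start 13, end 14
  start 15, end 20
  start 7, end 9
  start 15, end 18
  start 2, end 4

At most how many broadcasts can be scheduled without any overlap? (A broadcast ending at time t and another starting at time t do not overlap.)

6

By end time: (2,4), (4,8), (7,9), (13,14), (15,18), (15,20), (18,21), (21,23).
Pick (2,4); next start ≥ 4 → (4,8); next start ≥ 8 → (13,14); next start ≥ 14 → (15,18); next start ≥ 18 → (18,21); next start ≥ 21 → (21,23).
Selected 6 broadcasts.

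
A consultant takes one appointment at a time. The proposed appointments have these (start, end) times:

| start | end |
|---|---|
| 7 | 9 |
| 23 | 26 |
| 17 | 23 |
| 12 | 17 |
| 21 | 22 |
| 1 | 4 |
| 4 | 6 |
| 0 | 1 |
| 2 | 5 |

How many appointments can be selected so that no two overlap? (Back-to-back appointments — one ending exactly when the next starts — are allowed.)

7

Greedy by earliest finish: after sorting by end time, pick each interval compatible with the last pick.
By end time: (0,1), (1,4), (2,5), (4,6), (7,9), (12,17), (21,22), (17,23), (23,26).
Pick (0,1); next start ≥ 1 → (1,4); next start ≥ 4 → (4,6); next start ≥ 6 → (7,9); next start ≥ 9 → (12,17); next start ≥ 17 → (21,22); next start ≥ 22 → (23,26).
Selected 7 appointments.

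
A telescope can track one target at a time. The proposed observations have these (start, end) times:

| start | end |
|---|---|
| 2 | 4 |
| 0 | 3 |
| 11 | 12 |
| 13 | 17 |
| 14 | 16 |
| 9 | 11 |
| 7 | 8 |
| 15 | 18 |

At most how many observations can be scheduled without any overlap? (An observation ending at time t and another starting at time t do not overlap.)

Sort by end time and greedily take each interval whose start is ≥ the last chosen end.
Sorted by end: (0,3)  (2,4)  (7,8)  (9,11)  (11,12)  (14,16)  (13,17)  (15,18)
take (0,3); skip (2,4); take (7,8); take (9,11); take (11,12); take (14,16).
Selected 5 observations.

5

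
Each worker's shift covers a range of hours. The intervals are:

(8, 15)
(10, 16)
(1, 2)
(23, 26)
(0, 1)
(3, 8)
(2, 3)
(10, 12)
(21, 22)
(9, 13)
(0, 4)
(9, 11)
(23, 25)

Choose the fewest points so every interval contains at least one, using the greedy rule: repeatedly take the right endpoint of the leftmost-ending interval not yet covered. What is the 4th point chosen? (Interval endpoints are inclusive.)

22

Sorted: [0,1] [1,2] [2,3] [0,4] [3,8] [9,11] [10,12] [9,13] [8,15] [10,16] [21,22] [23,25] [23,26]
{[0,1],[1,2]} hit by 1; {[2,3],[0,4],[3,8]} hit by 3; {[9,11],[10,12],[9,13],[8,15],[10,16]} hit by 11; {[21,22]} hit by 22; {[23,25],[23,26]} hit by 25.
Points: 1, 3, 11, 22, 25 (5 total).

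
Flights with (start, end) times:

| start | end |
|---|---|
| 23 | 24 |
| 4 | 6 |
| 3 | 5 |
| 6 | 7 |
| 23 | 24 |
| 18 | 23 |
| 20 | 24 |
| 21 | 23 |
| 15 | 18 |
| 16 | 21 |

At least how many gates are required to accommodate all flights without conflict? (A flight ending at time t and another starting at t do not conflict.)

3

Events (time:±→running): 3:+→1 4:+→2 5:-→1 6:-→0 6:+→1 7:-→0 15:+→1 16:+→2 18:-→1 18:+→2 20:+→3 … peak 3.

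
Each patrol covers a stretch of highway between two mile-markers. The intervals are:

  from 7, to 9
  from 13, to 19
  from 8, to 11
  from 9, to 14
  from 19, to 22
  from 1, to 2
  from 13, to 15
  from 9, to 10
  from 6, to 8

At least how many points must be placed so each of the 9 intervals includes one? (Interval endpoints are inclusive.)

5

Process intervals by earliest right end; each time one isn't hit yet, stab at its right endpoint.
By right end: [1,2]  [6,8]  [7,9]  [9,10]  [8,11]  [9,14]  [13,15]  [13,19]  [19,22]
[1,2] uncovered → point at 2; [6,8] uncovered → point at 8; [9,10] uncovered → point at 10; [13,15] uncovered → point at 15; [19,22] uncovered → point at 22.
Points: 2, 8, 10, 15, 22 (5 total).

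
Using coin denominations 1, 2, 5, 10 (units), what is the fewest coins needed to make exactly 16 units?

3

16 − 1×10→6 − 1×5→1 − 1×1→0
Total coins = 1 + 1 + 1 = 3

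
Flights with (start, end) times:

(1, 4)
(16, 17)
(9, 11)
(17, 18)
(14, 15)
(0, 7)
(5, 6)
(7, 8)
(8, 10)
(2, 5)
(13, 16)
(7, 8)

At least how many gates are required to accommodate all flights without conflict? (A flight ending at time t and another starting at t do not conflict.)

Count concurrent intervals with a sweep; the peak is the room count.
starts: [0, 1, 2, 5, 7, 7, 8, 9, 13, 14, 16, 17]
ends:   [4, 5, 6, 7, 8, 8, 10, 11, 15, 16, 17, 18]
s0→1 s1→2 s2→3  — peak 3.

3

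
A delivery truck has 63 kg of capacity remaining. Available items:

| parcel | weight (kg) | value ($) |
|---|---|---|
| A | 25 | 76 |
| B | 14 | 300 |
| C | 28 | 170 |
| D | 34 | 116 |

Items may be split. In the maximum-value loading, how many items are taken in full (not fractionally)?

Greedy by value/weight ratio, highest first.
Ratios (sorted): B 21.43, C 6.07, D 3.41, A 3.04
take B (14 @ 300); take C (28 @ 170); take 21/34 of D → 71.65. Capacity used 63/63.
2 item(s) taken whole; one partial (take 21/34 of D).

2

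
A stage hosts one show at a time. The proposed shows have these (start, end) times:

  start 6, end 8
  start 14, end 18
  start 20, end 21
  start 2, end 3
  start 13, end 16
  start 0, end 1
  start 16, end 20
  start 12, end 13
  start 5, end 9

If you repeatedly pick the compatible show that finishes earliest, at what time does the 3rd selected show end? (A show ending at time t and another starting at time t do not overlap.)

8

Greedy by earliest finish: after sorting by end time, pick each interval compatible with the last pick.
Sorted by end: (0,1)  (2,3)  (6,8)  (5,9)  (12,13)  (13,16)  (14,18)  (16,20)  (20,21)
take (0,1); take (2,3); take (6,8); take (12,13); take (13,16); take (16,20); take (20,21).
Selected: (0,1) (2,3) (6,8) (12,13) (13,16) (16,20) (20,21)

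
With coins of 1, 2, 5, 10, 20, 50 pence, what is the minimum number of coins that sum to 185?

Greedy: take as many of the largest coin as possible, then repeat with the remainder.
185 = 3×50 + 1×20 + 1×10 + 1×5
Total coins = 3 + 1 + 1 + 1 = 6

6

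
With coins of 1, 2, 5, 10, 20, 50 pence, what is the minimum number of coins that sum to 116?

5

Use the largest denomination that fits, subtract, and repeat.
116 = 2×50 + 1×10 + 1×5 + 1×1
Total coins = 2 + 1 + 1 + 1 = 5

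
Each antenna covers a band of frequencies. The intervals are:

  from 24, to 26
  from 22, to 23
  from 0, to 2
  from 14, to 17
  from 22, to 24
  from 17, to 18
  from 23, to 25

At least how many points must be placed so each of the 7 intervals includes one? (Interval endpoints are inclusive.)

Sort by right endpoint; whenever an interval is uncovered, place a point at its right end.
Sorted: [0,2] [14,17] [17,18] [22,23] [22,24] [23,25] [24,26]
{[0,2]} hit by 2; {[14,17],[17,18]} hit by 17; {[22,23],[22,24],[23,25]} hit by 23; {[24,26]} hit by 26.
Points: 2, 17, 23, 26 (4 total).

4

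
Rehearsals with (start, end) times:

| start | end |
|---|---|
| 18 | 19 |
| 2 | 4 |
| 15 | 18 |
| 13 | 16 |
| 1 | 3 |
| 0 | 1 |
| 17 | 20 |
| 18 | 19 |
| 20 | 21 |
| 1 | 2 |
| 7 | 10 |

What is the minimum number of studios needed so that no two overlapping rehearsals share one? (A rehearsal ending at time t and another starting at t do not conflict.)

3

The answer is the maximum number of intervals overlapping at any instant.
starts: [0, 1, 1, 2, 7, 13, 15, 17, 18, 18, 20]
ends:   [1, 2, 3, 4, 10, 16, 18, 19, 19, 20, 21]
s0→1 e1→0 s1→1 s1→2 e2→1 s2→2 e3→1 e4→0 s7→1 e10→0 s13→1 s15→2 e16→1 s17→2 e18→1 s18→2 s18→3  — peak 3.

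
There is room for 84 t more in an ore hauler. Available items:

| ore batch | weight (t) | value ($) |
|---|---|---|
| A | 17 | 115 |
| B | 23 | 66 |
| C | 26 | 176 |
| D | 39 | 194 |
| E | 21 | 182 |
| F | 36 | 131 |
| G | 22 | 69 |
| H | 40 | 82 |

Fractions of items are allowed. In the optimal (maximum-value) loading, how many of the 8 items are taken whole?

3

Ratios (sorted): E 8.67, C 6.77, A 6.76, D 4.97, F 3.64, G 3.14, B 2.87, H 2.05
take E (21 @ 182); take C (26 @ 176); take A (17 @ 115); take 20/39 of D → 99.49. Capacity used 84/84.
3 item(s) taken whole; one partial (take 20/39 of D).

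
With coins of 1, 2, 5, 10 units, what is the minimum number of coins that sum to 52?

6

Greedy: take as many of the largest coin as possible, then repeat with the remainder.
52 = 5×10 + 1×2
Total coins = 5 + 1 = 6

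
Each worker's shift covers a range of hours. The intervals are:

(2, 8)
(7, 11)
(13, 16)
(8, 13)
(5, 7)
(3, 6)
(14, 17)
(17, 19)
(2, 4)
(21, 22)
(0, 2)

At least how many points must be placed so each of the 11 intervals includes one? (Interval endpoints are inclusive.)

6

Sort by right endpoint; whenever an interval is uncovered, place a point at its right end.
By right end: [0,2]  [2,4]  [3,6]  [5,7]  [2,8]  [7,11]  [8,13]  [13,16]  [14,17]  [17,19]  [21,22]
[0,2] uncovered → point at 2; [3,6] uncovered → point at 6; [7,11] uncovered → point at 11; [13,16] uncovered → point at 16; [17,19] uncovered → point at 19; [21,22] uncovered → point at 22.
Points: 2, 6, 11, 16, 19, 22 (6 total).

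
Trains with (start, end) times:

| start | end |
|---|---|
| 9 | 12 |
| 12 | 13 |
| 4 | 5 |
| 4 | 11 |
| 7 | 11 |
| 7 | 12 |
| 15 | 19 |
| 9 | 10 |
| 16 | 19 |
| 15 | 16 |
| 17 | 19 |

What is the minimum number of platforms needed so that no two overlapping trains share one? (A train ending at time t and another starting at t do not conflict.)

5

Count concurrent intervals with a sweep; the peak is the room count.
Events (time:±→running): 4:+→1 4:+→2 5:-→1 7:+→2 7:+→3 9:+→4 9:+→5 … peak 5.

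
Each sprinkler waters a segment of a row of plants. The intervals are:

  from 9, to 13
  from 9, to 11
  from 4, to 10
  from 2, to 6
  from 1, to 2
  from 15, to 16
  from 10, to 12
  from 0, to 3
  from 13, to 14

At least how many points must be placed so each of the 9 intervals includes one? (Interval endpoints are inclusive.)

4

Sort by right endpoint; whenever an interval is uncovered, place a point at its right end.
By right end: [1,2]  [0,3]  [2,6]  [4,10]  [9,11]  [10,12]  [9,13]  [13,14]  [15,16]
[1,2] uncovered → point at 2; [4,10] uncovered → point at 10; [13,14] uncovered → point at 14; [15,16] uncovered → point at 16.
Points: 2, 10, 14, 16 (4 total).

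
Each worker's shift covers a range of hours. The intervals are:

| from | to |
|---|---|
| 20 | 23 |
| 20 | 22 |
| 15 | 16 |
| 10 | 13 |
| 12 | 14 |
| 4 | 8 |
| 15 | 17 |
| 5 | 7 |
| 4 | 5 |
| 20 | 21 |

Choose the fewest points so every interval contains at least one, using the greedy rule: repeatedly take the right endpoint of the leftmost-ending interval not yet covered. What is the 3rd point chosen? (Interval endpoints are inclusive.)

By right end: [4,5]  [5,7]  [4,8]  [10,13]  [12,14]  [15,16]  [15,17]  [20,21]  [20,22]  [20,23]
[4,5] uncovered → point at 5; [10,13] uncovered → point at 13; [15,16] uncovered → point at 16; [20,21] uncovered → point at 21.
Points: 5, 13, 16, 21 (4 total).

16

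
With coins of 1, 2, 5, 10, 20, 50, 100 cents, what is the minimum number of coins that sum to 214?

214 − 2×100→14 − 1×10→4 − 2×2→0
Total coins = 2 + 1 + 2 = 5

5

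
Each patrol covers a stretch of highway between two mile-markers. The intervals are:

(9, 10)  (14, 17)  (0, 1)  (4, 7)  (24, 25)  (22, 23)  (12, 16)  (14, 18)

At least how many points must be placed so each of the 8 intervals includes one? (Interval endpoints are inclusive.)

Process intervals by earliest right end; each time one isn't hit yet, stab at its right endpoint.
Sorted: [0,1] [4,7] [9,10] [12,16] [14,17] [14,18] [22,23] [24,25]
{[0,1]} hit by 1; {[4,7]} hit by 7; {[9,10]} hit by 10; {[12,16],[14,17],[14,18]} hit by 16; {[22,23]} hit by 23; {[24,25]} hit by 25.
Points: 1, 7, 10, 16, 23, 25 (6 total).

6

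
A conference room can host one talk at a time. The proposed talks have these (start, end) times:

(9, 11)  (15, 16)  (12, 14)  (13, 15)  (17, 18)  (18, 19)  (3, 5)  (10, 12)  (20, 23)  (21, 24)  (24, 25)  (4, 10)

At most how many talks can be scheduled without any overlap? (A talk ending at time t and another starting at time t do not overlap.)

By end time: (3,5), (4,10), (9,11), (10,12), (12,14), (13,15), (15,16), (17,18), (18,19), (20,23), (21,24), (24,25).
Pick (3,5); next start ≥ 5 → (9,11); next start ≥ 11 → (12,14); next start ≥ 14 → (15,16); next start ≥ 16 → (17,18); next start ≥ 18 → (18,19); next start ≥ 19 → (20,23); next start ≥ 23 → (24,25).
Selected 8 talks.

8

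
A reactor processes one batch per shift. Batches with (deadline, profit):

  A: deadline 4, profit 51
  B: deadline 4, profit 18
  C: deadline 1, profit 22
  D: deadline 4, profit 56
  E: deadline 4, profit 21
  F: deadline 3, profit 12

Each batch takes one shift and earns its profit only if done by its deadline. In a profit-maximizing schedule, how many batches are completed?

4

Take jobs in profit order; each goes to the latest open slot no later than its deadline.
Profit order: D=56 A=51 C=22 E=21 B=18 F=12
Assign: D→slot 4, A→slot 3, C→slot 1, E→slot 2, B skipped, F skipped.
Slots: [1:C] [2:E] [3:A] [4:D]
4 of 6 scheduled.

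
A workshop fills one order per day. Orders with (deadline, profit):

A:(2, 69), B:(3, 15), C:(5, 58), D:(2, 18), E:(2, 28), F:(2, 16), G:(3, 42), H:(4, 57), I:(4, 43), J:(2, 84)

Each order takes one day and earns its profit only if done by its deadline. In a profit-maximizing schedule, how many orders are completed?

5

Sort by profit descending; place each in the latest free slot ≤ its deadline.
Profit order: J=84 A=69 C=58 H=57 I=43 G=42 E=28 D=18 F=16 B=15
Assign: J→slot 2, A→slot 1, C→slot 5, H→slot 4, I→slot 3, G skipped, E skipped, D skipped, F skipped, B skipped.
Slots: [1:A] [2:J] [3:I] [4:H] [5:C]
5 of 10 scheduled.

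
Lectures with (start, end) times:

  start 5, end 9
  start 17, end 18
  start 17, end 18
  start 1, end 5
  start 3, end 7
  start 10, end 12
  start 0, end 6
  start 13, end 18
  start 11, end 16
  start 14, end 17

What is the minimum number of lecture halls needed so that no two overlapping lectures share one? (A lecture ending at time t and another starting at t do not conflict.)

Events (time:±→running): 0:+→1 1:+→2 3:+→3 … peak 3.

3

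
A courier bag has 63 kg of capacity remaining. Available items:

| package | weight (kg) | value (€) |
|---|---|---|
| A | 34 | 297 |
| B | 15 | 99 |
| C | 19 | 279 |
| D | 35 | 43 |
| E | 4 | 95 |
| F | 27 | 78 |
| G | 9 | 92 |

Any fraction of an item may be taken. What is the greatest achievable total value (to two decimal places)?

736.79

Sort by value per unit weight and fill in that order.
Order: E (95/4=23.75) > C (279/19=14.68) > G (92/9=10.22) > A (297/34=8.74) > B (99/15=6.60) > F (78/27=2.89) > D (43/35=1.23)
Fill: take E (4 @ 95) → take C (19 @ 279) → take G (9 @ 92) → take 31/34 of A → 270.79; 63/63 used.
Total value = 736.79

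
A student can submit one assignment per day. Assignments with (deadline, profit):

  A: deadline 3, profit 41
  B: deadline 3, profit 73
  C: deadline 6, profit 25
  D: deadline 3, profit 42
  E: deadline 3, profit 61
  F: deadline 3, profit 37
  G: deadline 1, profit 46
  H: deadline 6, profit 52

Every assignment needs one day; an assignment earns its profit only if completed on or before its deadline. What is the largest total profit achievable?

Take jobs in profit order; each goes to the latest open slot no later than its deadline.
By profit: B(d3,73), E(d3,61), H(d6,52), G(d1,46), D(d3,42), A(d3,41), F(d3,37), C(d6,25)
B→slot 3; E→slot 2; H→slot 6; G→slot 1; D skipped; A skipped; F skipped; C→slot 5.
Profit = 46 + 61 + 73 + 25 + 52 = 257

257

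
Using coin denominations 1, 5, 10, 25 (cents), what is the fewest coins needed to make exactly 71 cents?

71 = 2×25 + 2×10 + 1×1
Total coins = 2 + 2 + 1 = 5

5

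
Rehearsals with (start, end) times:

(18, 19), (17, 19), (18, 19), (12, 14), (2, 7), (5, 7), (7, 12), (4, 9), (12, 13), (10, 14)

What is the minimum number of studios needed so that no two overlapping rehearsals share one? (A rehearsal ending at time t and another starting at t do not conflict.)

3

Events (time:±→running): 2:+→1 4:+→2 5:+→3 … peak 3.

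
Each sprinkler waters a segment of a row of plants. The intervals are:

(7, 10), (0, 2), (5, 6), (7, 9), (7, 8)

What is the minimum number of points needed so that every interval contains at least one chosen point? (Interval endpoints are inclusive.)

Sort by right endpoint; whenever an interval is uncovered, place a point at its right end.
By right end: [0,2]  [5,6]  [7,8]  [7,9]  [7,10]
[0,2] uncovered → point at 2; [5,6] uncovered → point at 6; [7,8] uncovered → point at 8.
Points: 2, 6, 8 (3 total).

3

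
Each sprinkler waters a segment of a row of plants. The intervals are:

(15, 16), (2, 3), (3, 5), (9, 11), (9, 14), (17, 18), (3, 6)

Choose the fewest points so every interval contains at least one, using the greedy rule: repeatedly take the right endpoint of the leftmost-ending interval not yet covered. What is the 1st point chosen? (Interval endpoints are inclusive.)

3

By right end: [2,3]  [3,5]  [3,6]  [9,11]  [9,14]  [15,16]  [17,18]
[2,3] uncovered → point at 3; [9,11] uncovered → point at 11; [15,16] uncovered → point at 16; [17,18] uncovered → point at 18.
Points: 3, 11, 16, 18 (4 total).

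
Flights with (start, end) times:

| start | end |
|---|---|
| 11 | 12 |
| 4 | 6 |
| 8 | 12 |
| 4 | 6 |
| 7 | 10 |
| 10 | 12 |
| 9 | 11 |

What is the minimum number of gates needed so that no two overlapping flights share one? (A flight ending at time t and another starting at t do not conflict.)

3

Count concurrent intervals with a sweep; the peak is the room count.
starts: [4, 4, 7, 8, 9, 10, 11]
ends:   [6, 6, 10, 11, 12, 12, 12]
s4→1 s4→2 e6→1 e6→0 s7→1 s8→2 s9→3  — peak 3.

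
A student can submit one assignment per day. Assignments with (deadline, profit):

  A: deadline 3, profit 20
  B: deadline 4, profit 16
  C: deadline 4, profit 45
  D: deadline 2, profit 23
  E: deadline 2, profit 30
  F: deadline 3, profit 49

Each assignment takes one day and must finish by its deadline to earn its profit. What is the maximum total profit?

Sort by profit descending; place each in the latest free slot ≤ its deadline.
Profit order: F=49 C=45 E=30 D=23 A=20 B=16
Assign: F→slot 3, C→slot 4, E→slot 2, D→slot 1, A skipped, B skipped.
Slots: [1:D] [2:E] [3:F] [4:C]
Profit = 23 + 30 + 49 + 45 = 147

147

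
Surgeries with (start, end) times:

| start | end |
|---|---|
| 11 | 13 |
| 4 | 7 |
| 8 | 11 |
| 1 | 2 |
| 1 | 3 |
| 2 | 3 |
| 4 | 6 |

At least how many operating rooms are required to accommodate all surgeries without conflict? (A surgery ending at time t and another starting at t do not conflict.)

2

starts: [1, 1, 2, 4, 4, 8, 11]
ends:   [2, 3, 3, 6, 7, 11, 13]
s1→1 s1→2  — peak 2.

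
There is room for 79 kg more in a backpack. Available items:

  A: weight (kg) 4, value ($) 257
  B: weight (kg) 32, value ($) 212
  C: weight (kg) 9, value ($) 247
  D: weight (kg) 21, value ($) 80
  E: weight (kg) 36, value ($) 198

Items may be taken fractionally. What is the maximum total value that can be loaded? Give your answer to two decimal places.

903.00

Greedy by value/weight ratio, highest first.
Ratios (sorted): A 64.25, C 27.44, B 6.62, E 5.50, D 3.81
take A (4 @ 257); take C (9 @ 247); take B (32 @ 212); take 34/36 of E → 187.00. Capacity used 79/79.
Total value = 903.00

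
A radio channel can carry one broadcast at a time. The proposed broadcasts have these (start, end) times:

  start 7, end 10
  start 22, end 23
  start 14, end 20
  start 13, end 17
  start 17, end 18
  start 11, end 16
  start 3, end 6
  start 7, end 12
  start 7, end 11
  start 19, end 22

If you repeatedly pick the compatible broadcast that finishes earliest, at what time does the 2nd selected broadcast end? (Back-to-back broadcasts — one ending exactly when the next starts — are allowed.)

10

Greedy by earliest finish: after sorting by end time, pick each interval compatible with the last pick.
By end time: (3,6), (7,10), (7,11), (7,12), (11,16), (13,17), (17,18), (14,20), (19,22), (22,23).
Pick (3,6); next start ≥ 6 → (7,10); next start ≥ 10 → (11,16); next start ≥ 16 → (17,18); next start ≥ 18 → (19,22); next start ≥ 22 → (22,23).
Selected: (3,6) (7,10) (11,16) (17,18) (19,22) (22,23)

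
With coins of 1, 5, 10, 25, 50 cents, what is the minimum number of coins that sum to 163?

163 − 3×50→13 − 1×10→3 − 3×1→0
Total coins = 3 + 1 + 3 = 7

7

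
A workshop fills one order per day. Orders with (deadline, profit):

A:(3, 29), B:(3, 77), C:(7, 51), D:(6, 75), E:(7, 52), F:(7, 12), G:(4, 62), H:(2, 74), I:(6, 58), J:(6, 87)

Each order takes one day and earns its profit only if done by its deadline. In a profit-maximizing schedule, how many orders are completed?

Take jobs in profit order; each goes to the latest open slot no later than its deadline.
By profit: J(d6,87), B(d3,77), D(d6,75), H(d2,74), G(d4,62), I(d6,58), E(d7,52), C(d7,51), A(d3,29), F(d7,12)
J→slot 6; B→slot 3; D→slot 5; H→slot 2; G→slot 4; I→slot 1; E→slot 7; C skipped; A skipped; F skipped.
7 of 10 scheduled.

7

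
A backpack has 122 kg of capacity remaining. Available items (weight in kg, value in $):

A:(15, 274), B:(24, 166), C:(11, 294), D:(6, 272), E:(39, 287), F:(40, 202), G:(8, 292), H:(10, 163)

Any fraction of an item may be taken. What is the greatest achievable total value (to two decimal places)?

Order: D (272/6=45.33) > G (292/8=36.50) > C (294/11=26.73) > A (274/15=18.27) > H (163/10=16.30) > E (287/39=7.36) > B (166/24=6.92) > F (202/40=5.05)
Fill: take D (6 @ 272) → take G (8 @ 292) → take C (11 @ 294) → take A (15 @ 274) → take H (10 @ 163) → take E (39 @ 287) → take B (24 @ 166) → take 9/40 of F → 45.45; 122/122 used.
Total value = 1793.45

1793.45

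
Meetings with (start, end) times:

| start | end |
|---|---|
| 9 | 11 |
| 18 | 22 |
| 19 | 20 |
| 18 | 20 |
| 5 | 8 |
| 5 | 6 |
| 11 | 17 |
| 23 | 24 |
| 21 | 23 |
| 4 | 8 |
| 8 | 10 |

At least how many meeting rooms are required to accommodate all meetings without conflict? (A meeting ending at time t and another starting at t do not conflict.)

3

Count concurrent intervals with a sweep; the peak is the room count.
Events (time:±→running): 4:+→1 5:+→2 5:+→3 … peak 3.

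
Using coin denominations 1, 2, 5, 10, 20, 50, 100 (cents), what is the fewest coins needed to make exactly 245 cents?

Greedy: take as many of the largest coin as possible, then repeat with the remainder.
245 − 2×100→45 − 2×20→5 − 1×5→0
Total coins = 2 + 2 + 1 = 5

5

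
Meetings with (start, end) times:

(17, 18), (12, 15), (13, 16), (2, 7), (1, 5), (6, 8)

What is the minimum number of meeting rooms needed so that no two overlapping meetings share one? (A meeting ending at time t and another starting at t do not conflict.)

Count concurrent intervals with a sweep; the peak is the room count.
Events (time:±→running): 1:+→1 2:+→2 … peak 2.

2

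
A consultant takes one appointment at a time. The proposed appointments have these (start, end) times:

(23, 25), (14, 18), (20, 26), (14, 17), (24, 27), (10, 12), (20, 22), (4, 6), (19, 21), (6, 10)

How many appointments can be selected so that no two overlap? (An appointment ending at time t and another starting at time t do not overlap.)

6

Order by finish time; keep every interval that doesn't clash with the previous kept one.
By end time: (4,6), (6,10), (10,12), (14,17), (14,18), (19,21), (20,22), (23,25), (20,26), (24,27).
Pick (4,6); next start ≥ 6 → (6,10); next start ≥ 10 → (10,12); next start ≥ 12 → (14,17); next start ≥ 17 → (19,21); next start ≥ 21 → (23,25).
Selected 6 appointments.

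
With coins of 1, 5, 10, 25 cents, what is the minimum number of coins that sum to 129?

Greedy: take as many of the largest coin as possible, then repeat with the remainder.
129 = 5×25 + 4×1
Total coins = 5 + 4 = 9

9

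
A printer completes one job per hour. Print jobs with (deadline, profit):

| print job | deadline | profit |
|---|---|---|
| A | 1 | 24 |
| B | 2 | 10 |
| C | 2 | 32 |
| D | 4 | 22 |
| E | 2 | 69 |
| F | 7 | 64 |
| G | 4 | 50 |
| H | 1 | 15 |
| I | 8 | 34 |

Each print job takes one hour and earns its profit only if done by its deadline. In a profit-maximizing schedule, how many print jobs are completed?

Profit order: E=69 F=64 G=50 I=34 C=32 A=24 D=22 H=15 B=10
Assign: E→slot 2, F→slot 7, G→slot 4, I→slot 8, C→slot 1, A skipped, D→slot 3, H skipped, B skipped.
Slots: [1:C] [2:E] [3:D] [4:G] [7:F] [8:I]
6 of 9 scheduled.

6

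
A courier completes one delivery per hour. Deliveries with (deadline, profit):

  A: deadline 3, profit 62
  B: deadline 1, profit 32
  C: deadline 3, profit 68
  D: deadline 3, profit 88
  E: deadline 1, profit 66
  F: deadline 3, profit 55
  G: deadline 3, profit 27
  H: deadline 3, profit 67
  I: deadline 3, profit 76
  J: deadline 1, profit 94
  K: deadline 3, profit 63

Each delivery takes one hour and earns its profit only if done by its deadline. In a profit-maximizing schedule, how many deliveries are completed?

Take jobs in profit order; each goes to the latest open slot no later than its deadline.
By profit: J(d1,94), D(d3,88), I(d3,76), C(d3,68), H(d3,67), E(d1,66), K(d3,63), A(d3,62), F(d3,55), B(d1,32), G(d3,27)
J→slot 1; D→slot 3; I→slot 2; C skipped; H skipped; E skipped; K skipped; A skipped; F skipped; B skipped; G skipped.
3 of 11 scheduled.

3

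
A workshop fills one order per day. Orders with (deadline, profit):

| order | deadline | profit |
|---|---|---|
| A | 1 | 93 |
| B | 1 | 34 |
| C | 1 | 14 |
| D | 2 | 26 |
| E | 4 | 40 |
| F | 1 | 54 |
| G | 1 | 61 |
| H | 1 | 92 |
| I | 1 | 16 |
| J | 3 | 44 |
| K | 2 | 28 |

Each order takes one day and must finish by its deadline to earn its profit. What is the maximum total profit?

205

Take jobs in profit order; each goes to the latest open slot no later than its deadline.
By profit: A(d1,93), H(d1,92), G(d1,61), F(d1,54), J(d3,44), E(d4,40), B(d1,34), K(d2,28), D(d2,26), I(d1,16), C(d1,14)
A→slot 1; H skipped; G skipped; F skipped; J→slot 3; E→slot 4; B skipped; K→slot 2; D skipped; I skipped; C skipped.
Profit = 93 + 28 + 44 + 40 = 205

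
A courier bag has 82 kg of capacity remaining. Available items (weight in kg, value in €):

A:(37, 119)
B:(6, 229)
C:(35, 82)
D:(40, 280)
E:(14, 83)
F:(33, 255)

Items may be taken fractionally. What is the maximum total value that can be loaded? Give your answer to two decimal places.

Greedy by value/weight ratio, highest first.
Ratios (sorted): B 38.17, F 7.73, D 7.00, E 5.93, A 3.22, C 2.34
take B (6 @ 229); take F (33 @ 255); take D (40 @ 280); take 3/14 of E → 17.79. Capacity used 82/82.
Total value = 781.79

781.79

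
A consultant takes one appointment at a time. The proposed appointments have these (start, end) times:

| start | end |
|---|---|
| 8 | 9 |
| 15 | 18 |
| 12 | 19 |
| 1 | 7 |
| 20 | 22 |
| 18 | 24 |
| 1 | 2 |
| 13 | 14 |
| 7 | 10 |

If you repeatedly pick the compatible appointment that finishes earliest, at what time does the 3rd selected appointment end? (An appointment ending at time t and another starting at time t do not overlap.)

By end time: (1,2), (1,7), (8,9), (7,10), (13,14), (15,18), (12,19), (20,22), (18,24).
Pick (1,2); next start ≥ 2 → (8,9); next start ≥ 9 → (13,14); next start ≥ 14 → (15,18); next start ≥ 18 → (20,22).
Selected: (1,2) (8,9) (13,14) (15,18) (20,22)

14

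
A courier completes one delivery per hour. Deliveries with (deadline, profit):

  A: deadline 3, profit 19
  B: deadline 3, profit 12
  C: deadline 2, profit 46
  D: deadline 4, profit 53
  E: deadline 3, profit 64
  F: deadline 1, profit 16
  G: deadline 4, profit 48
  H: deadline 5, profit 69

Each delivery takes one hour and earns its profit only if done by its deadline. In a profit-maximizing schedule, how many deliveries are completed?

5

Take jobs in profit order; each goes to the latest open slot no later than its deadline.
Profit order: H=69 E=64 D=53 G=48 C=46 A=19 F=16 B=12
Assign: H→slot 5, E→slot 3, D→slot 4, G→slot 2, C→slot 1, A skipped, F skipped, B skipped.
Slots: [1:C] [2:G] [3:E] [4:D] [5:H]
5 of 8 scheduled.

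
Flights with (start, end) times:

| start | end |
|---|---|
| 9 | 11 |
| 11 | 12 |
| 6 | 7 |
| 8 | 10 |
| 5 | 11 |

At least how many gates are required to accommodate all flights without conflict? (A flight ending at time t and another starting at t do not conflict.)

The answer is the maximum number of intervals overlapping at any instant.
starts: [5, 6, 8, 9, 11]
ends:   [7, 10, 11, 11, 12]
s5→1 s6→2 e7→1 s8→2 s9→3  — peak 3.

3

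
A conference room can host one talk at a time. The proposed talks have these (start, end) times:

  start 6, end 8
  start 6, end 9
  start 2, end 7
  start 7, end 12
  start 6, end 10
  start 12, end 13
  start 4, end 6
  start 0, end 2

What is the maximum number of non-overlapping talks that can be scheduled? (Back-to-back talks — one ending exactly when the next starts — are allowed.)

Sort by end time and greedily take each interval whose start is ≥ the last chosen end.
Sorted by end: (0,2)  (4,6)  (2,7)  (6,8)  (6,9)  (6,10)  (7,12)  (12,13)
take (0,2); take (4,6); take (6,8); take (12,13).
Selected 4 talks.

4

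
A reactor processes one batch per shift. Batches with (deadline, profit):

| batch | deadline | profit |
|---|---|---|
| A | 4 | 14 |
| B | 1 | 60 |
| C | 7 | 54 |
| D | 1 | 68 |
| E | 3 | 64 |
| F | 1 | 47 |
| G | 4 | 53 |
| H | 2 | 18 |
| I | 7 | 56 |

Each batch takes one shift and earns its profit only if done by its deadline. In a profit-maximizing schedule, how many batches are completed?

6

Sort by profit descending; place each in the latest free slot ≤ its deadline.
Profit order: D=68 E=64 B=60 I=56 C=54 G=53 F=47 H=18 A=14
Assign: D→slot 1, E→slot 3, B skipped, I→slot 7, C→slot 6, G→slot 4, F skipped, H→slot 2, A skipped.
Slots: [1:D] [2:H] [3:E] [4:G] [6:C] [7:I]
6 of 9 scheduled.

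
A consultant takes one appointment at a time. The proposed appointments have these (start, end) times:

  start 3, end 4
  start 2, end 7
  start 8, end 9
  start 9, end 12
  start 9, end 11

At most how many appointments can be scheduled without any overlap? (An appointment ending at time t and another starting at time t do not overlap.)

3

Sort by end time and greedily take each interval whose start is ≥ the last chosen end.
Sorted by end: (3,4)  (2,7)  (8,9)  (9,11)  (9,12)
take (3,4); take (8,9); take (9,11); skip (9,12).
Selected 3 appointments.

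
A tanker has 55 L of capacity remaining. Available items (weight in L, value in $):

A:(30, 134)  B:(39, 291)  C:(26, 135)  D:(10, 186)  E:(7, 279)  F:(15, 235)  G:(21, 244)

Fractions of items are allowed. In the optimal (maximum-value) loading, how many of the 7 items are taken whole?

Sort by value per unit weight and fill in that order.
Ratios (sorted): E 39.86, D 18.60, F 15.67, G 11.62, B 7.46, C 5.19, A 4.47
take E (7 @ 279); take D (10 @ 186); take F (15 @ 235); take G (21 @ 244); take 2/39 of B → 14.92. Capacity used 55/55.
4 item(s) taken whole; one partial (take 2/39 of B).

4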